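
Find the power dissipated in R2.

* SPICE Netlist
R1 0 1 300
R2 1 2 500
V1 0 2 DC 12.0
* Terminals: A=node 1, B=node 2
Nodal analysis, taking node 2 as the 0 V reference.
Source V1 fixes V_0 = 12 V.
KCL at each unknown node (sum of currents leaving = 0; resistances in Ω):
  Node 1: (V_1 - 12)/300 + (V_1 - 0)/500 = 0
Collecting terms: 0.005333 × V_1 = 0.04  =>  V_1 = 7.5 V
I_R2 = (V_1 - V_2)/R2 = (7.5 - 0)/500 = 0.015 A
P_R2 = I_R2² × R2 = (0.015)² × 500 = 0.1125 W

Final answer: 0.1125 W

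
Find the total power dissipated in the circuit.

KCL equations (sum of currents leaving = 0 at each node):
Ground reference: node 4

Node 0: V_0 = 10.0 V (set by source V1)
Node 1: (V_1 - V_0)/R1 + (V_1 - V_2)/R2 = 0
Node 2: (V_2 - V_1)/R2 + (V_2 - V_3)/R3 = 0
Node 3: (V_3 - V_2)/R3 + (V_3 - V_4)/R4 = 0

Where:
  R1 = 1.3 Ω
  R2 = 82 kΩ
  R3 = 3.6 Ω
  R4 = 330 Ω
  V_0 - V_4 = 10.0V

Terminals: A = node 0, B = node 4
Nodal analysis, taking node 4 as the 0 V reference.
Source V1 fixes V_0 = 10 V.
KCL at each unknown node (sum of currents leaving = 0; resistances in Ω):
  Node 1: (V_1 - 10)/1.3 + (V_1 - V_2)/82000 = 0
  Node 2: (V_2 - V_1)/82000 + (V_2 - V_3)/3.6 = 0
  Node 3: (V_3 - V_2)/3.6 + (V_3 - 0)/330 = 0
Collecting terms (coefficients in siemens):
  0.7692·V_1 - 0.0000122·V_2 = 7.692
  0.2778·V_2 - 0.0000122·V_1 - 0.2778·V_3 = 0
  0.2808·V_3 - 0.2778·V_2 = 0
Solving these 3 simultaneous equations (Gaussian elimination) gives:
  V_1 = 10 V, V_2 = 0.04052 V, V_3 = 0.04008 V
Power in each resistor, P = (ΔV)²/R:
  P_R1 = (10 - 10)²/1.3 = 0.00000001918 W
  P_R2 = (10 - 0.04052)²/82000 = 0.00121 W
  P_R3 = (0.04052 - 0.04008)²/3.6 = 0.0000000531 W
  P_R4 = (0.04008 - 0)²/330 = 0.000004868 W
P_total = P_R1 + P_R2 + P_R3 + P_R4 = 0.001215 W

Final answer: 0.001215 W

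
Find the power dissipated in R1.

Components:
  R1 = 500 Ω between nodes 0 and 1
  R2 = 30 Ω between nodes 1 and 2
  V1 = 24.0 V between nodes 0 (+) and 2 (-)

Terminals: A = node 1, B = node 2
Nodal analysis, taking node 2 as the 0 V reference.
Source V1 fixes V_0 = 24 V.
KCL at each unknown node (sum of currents leaving = 0; resistances in Ω):
  Node 1: (V_1 - 24)/500 + (V_1 - 0)/30 = 0
Collecting terms: 0.03533 × V_1 = 0.048  =>  V_1 = 1.358 V
I_R1 = (V_0 - V_1)/R1 = (24 - 1.358)/500 = 0.04528 A
P_R1 = I_R1² × R1 = (0.04528)² × 500 = 1.025 W

Final answer: 1.025 W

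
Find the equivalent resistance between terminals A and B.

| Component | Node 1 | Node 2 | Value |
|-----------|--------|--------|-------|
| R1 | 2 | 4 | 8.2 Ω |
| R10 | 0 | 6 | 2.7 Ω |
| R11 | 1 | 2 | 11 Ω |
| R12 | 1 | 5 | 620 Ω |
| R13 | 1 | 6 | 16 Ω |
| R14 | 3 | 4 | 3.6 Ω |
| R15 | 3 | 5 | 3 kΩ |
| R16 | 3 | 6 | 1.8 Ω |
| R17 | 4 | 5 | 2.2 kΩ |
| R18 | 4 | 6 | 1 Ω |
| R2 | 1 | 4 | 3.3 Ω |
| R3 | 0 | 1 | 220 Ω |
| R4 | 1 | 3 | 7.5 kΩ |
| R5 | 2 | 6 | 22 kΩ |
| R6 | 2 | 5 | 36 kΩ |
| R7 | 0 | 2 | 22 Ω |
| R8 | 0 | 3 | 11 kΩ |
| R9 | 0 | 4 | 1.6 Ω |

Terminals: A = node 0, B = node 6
The network is not a plain series/parallel combination. Inject a 1 A test current into terminal A (node 0) and return it from terminal B (node 6); then R_eq = V_A / (1 A).
Nodal analysis, taking node 6 as the 0 V reference.
Current source I_test pushes 1 A into node 0 and draws it out of node 6.
KCL at each unknown node (sum of currents leaving = 0; resistances in Ω):
  Node 0: (V_0 - V_1)/220 + (V_0 - V_2)/22 + (V_0 - V_3)/11000 + (V_0 - V_4)/1.6 + (V_0 - 0)/2.7 - 1 = 0
  Node 1: (V_1 - V_0)/220 + (V_1 - V_4)/3.3 + (V_1 - V_3)/7500 + (V_1 - V_2)/11 + (V_1 - V_5)/620 + (V_1 - 0)/16 = 0
  Node 2: (V_2 - V_0)/22 + (V_2 - V_1)/11 + (V_2 - V_4)/8.2 + (V_2 - 0)/22000 + (V_2 - V_5)/36000 = 0
  Node 3: (V_3 - V_0)/11000 + (V_3 - V_1)/7500 + (V_3 - V_4)/3.6 + (V_3 - V_5)/3000 + (V_3 - 0)/1.8 = 0
  Node 4: (V_4 - V_0)/1.6 + (V_4 - V_1)/3.3 + (V_4 - V_2)/8.2 + (V_4 - V_3)/3.6 + (V_4 - V_5)/2200 + (V_4 - 0)/1 = 0
  Node 5: (V_5 - V_1)/620 + (V_5 - V_2)/36000 + (V_5 - V_3)/3000 + (V_5 - V_4)/2200 = 0
Collecting terms (coefficients in siemens):
  1.045·V_0 - 0.004545·V_1 - 0.04545·V_2 - 0.00009091·V_3 - 0.625·V_4 = 1
  0.4627·V_1 - 0.004545·V_0 - 0.09091·V_2 - 0.0001333·V_3 - 0.303·V_4 - 0.001613·V_5 = 0
  0.2584·V_2 - 0.04545·V_0 - 0.09091·V_1 - 0.122·V_4 - 0.00002778·V_5 = 0
  0.8339·V_3 - 0.00009091·V_0 - 0.0001333·V_1 - 0.2778·V_4 - 0.0003333·V_5 = 0
  2.328·V_4 - 0.625·V_0 - 0.303·V_1 - 0.122·V_2 - 0.2778·V_3 - 0.0004545·V_5 = 0
  0.002429·V_5 - 0.001613·V_1 - 0.00002778·V_2 - 0.0003333·V_3 - 0.0004545·V_4 = 0
Solving these 6 simultaneous equations (Gaussian elimination) gives:
  V_0 = 1.242 V, V_1 = 0.4091 V, V_2 = 0.5673 V, V_3 = 0.1449 V
  V_4 = 0.4338 V, V_5 = 0.3793 V
R_eq = V_0 / 1 A = 1.242 Ω

Final answer: 1.242 Ω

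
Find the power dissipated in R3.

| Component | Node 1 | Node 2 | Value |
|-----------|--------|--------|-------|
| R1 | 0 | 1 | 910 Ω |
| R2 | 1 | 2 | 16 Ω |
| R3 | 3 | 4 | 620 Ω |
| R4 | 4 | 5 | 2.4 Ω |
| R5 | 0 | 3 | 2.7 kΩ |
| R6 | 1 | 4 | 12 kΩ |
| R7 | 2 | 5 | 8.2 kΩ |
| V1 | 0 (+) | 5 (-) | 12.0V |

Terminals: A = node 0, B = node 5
Nodal analysis, taking node 5 as the 0 V reference.
Source V1 fixes V_0 = 12 V.
KCL at each unknown node (sum of currents leaving = 0; resistances in Ω):
  Node 1: (V_1 - 12)/910 + (V_1 - V_2)/16 + (V_1 - V_4)/12000 = 0
  Node 2: (V_2 - V_1)/16 + (V_2 - 0)/8200 = 0
  Node 3: (V_3 - V_4)/620 + (V_3 - 12)/2700 = 0
  Node 4: (V_4 - V_3)/620 + (V_4 - 0)/2.4 + (V_4 - V_1)/12000 = 0
Collecting terms (coefficients in siemens):
  0.06368·V_1 - 0.0625·V_2 - 0.00008333·V_4 = 0.01319
  0.06262·V_2 - 0.0625·V_1 = 0
  0.001983·V_3 - 0.001613·V_4 = 0.004444
  0.4184·V_4 - 0.00008333·V_1 - 0.001613·V_3 = 0
Solving these 4 simultaneous equations (Gaussian elimination) gives:
  V_1 = 10.11 V, V_2 = 10.09 V, V_3 = 2.25 V, V_4 = 0.01069 V
I_R3 = (V_3 - V_4)/R3 = (2.25 - 0.01069)/620 = 0.003611 A
P_R3 = I_R3² × R3 = (0.003611)² × 620 = 0.008085 W

Final answer: 0.008085 W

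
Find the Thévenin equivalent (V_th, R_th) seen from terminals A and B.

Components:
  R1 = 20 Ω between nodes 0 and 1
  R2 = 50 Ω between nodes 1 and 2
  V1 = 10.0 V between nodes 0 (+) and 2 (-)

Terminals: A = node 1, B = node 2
Step 1 — V_th is the open-circuit voltage V_A - V_B (nothing connected across the terminals).
Nodal analysis, taking node 2 as the 0 V reference.
Source V1 fixes V_0 = 10 V.
KCL at each unknown node (sum of currents leaving = 0; resistances in Ω):
  Node 1: (V_1 - 10)/20 + (V_1 - 0)/50 = 0
Collecting terms: 0.07 × V_1 = 0.5  =>  V_1 = 7.143 V
V_th = V_1 - V_2 = 7.143 - 0 = 7.143 V
Step 2 — R_th: zero the source — replace V1 by a short circuit (node 2 merges into node 0) — and find the resistance seen between A (node 1) and B (node 0).
Reduce the network between node 1 (A) and node 0 (B) by series/parallel combination:
  Rp1 = R1 ‖ R2 (parallel, both between nodes 0 and 1) = 1/(1/20 + 1/50) = 14.29 Ω
R_th = 14.29 Ω

Final answer: V_th = 7.143 V, R_th = 14.29 Ω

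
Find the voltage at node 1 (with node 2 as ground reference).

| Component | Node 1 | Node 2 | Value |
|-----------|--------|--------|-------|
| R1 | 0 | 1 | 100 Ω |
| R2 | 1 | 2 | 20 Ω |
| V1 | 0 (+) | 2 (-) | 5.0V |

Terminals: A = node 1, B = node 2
Nodal analysis, taking node 2 as the 0 V reference.
Source V1 fixes V_0 = 5 V.
KCL at each unknown node (sum of currents leaving = 0; resistances in Ω):
  Node 1: (V_1 - 5)/100 + (V_1 - 0)/20 = 0
Collecting terms: 0.06 × V_1 = 0.05  =>  V_1 = 0.8333 V
The requested potential is V_1 = 0.8333 V.

Final answer: V_1 = 0.8333 V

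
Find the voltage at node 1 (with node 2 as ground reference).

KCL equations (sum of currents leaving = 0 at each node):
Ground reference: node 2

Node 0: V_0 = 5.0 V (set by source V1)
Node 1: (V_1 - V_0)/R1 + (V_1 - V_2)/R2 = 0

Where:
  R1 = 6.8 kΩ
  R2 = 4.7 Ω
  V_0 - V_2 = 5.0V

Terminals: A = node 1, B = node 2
Nodal analysis, taking node 2 as the 0 V reference.
Source V1 fixes V_0 = 5 V.
KCL at each unknown node (sum of currents leaving = 0; resistances in Ω):
  Node 1: (V_1 - 5)/6800 + (V_1 - 0)/4.7 = 0
Collecting terms: 0.2129 × V_1 = 0.0007353  =>  V_1 = 0.003453 V
The requested potential is V_1 = 0.003453 V.

Final answer: V_1 = 0.003453 V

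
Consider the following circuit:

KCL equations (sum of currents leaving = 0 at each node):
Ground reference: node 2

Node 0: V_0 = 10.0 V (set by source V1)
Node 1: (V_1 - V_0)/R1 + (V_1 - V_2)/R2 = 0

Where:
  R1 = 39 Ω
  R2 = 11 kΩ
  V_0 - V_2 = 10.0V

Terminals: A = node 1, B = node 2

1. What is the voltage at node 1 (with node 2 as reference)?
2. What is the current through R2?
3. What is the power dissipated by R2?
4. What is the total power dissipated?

Nodal analysis, taking node 2 as the 0 V reference.
Source V1 fixes V_0 = 10 V.
KCL at each unknown node (sum of currents leaving = 0; resistances in Ω):
  Node 1: (V_1 - 10)/39 + (V_1 - 0)/11000 = 0
Collecting terms: 0.02573 × V_1 = 0.2564  =>  V_1 = 9.965 V
Part 1:
  Read off the nodal solution: V_1 = 9.965 V
Part 2:
  I_R2 = (V_1 - V_2)/R2 = (9.965 - 0)/11000 = 0.0009059 A
  Magnitude: I_R2 = 0.0009059 A
Part 3:
  I_R2 = (V_1 - V_2)/R2 = (9.965 - 0)/11000 = 0.0009059 A
  P_R2 = I_R2² × R2 = (0.0009059)² × 11000 = 0.009027 W
Part 4:
  Power in each resistor, P = (ΔV)²/R:
    P_R1 = (10 - 9.965)²/39 = 0.000032 W
    P_R2 = (9.965 - 0)²/11000 = 0.009027 W
  P_total = P_R1 + P_R2 = 0.009059 W

Final answers:
1. V_1 = 9.965 V
2. I_R2 = 0.0009059 A
3. P_R2 = 0.009027 W
4. P_total = 0.009059 W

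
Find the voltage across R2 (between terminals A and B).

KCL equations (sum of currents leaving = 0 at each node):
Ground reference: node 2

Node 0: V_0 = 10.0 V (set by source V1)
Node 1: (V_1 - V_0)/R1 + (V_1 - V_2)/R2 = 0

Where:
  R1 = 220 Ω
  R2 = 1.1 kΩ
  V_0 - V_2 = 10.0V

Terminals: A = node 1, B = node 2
R1 and R2 are in series across V1 (node 0 → node 1 → node 2), and the output A–B is taken across R2, so this is a voltage divider.
Series current: I = V1/(R1 + R2) = 10/(220 + 1100) = 10/1320 = 0.007576 A
V_R2 = I × R2 = V1 × R2/(R1 + R2) = 10 × 1100/1320 = 8.333 V

Final answer: 8.333 V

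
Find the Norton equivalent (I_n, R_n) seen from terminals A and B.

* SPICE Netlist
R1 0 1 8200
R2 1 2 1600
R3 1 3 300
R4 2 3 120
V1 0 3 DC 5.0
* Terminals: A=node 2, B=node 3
Find the Thévenin equivalent first; then I_n = V_th/R_th and R_n = R_th.
Step 1 — V_th is the open-circuit voltage V_A - V_B (nothing connected across the terminals).
Nodal analysis, taking node 3 as the 0 V reference.
Source V1 fixes V_0 = 5 V.
KCL at each unknown node (sum of currents leaving = 0; resistances in Ω):
  Node 1: (V_1 - 5)/8200 + (V_1 - V_2)/1600 + (V_1 - 0)/300 = 0
  Node 2: (V_2 - V_1)/1600 + (V_2 - 0)/120 = 0
Collecting terms (coefficients in siemens):
  0.00408·V_1 - 0.000625·V_2 = 0.0006098
  0.008958·V_2 - 0.000625·V_1 = 0
Determinant D = (0.00408)(0.008958) - (-0.000625)(-0.000625) = 0.00003616
V_1 = [(0.0006098)(0.008958) - (-0.000625)(0)]/D = 0.1511 V
V_2 = [(0.00408)(0) - (0.0006098)(-0.000625)]/D = 0.01054 V
V_th = V_2 - V_3 = 0.01054 - 0 = 0.01054 V
Step 2 — R_th: zero the source — replace V1 by a short circuit (node 3 merges into node 0) — and find the resistance seen between A (node 2) and B (node 0).
Reduce the network between node 2 (A) and node 0 (B) by series/parallel combination:
  Rp1 = R1 ‖ R3 (parallel, both between nodes 0 and 1) = 1/(1/8200 + 1/300) = 289.4 Ω
  Rs1 = R2 + Rp1 (series, joined only at node 1) = 1600 + 289.4 = 1889 Ω
  Rp2 = R4 ‖ Rs1 (parallel, both between nodes 0 and 2) = 1/(1/120 + 1/1889) = 112.8 Ω
R_th = 112.8 Ω
I_n = V_th/R_th = 0.01054/112.8 = 0.0000934 A, and R_n = R_th = 112.8 Ω

Final answer: I_n = 9.34e-05 A, R_n = 112.8 Ω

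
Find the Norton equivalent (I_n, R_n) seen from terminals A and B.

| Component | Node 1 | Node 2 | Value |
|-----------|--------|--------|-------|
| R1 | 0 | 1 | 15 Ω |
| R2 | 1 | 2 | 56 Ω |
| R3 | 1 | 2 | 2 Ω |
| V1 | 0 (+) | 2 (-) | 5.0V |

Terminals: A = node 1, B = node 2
Find the Thévenin equivalent first; then I_n = V_th/R_th and R_n = R_th.
Step 1 — V_th is the open-circuit voltage V_A - V_B (nothing connected across the terminals).
Nodal analysis, taking node 2 as the 0 V reference.
Source V1 fixes V_0 = 5 V.
KCL at each unknown node (sum of currents leaving = 0; resistances in Ω):
  Node 1: (V_1 - 5)/15 + (V_1 - 0)/56 + (V_1 - 0)/2 = 0
Collecting terms: 0.5845 × V_1 = 0.3333  =>  V_1 = 0.5703 V
V_th = V_1 - V_2 = 0.5703 - 0 = 0.5703 V
Step 2 — R_th: zero the source — replace V1 by a short circuit (node 2 merges into node 0) — and find the resistance seen between A (node 1) and B (node 0).
Reduce the network between node 1 (A) and node 0 (B) by series/parallel combination:
  Rp1 = R1 ‖ R2 ‖ R3 (parallel, all between nodes 0 and 1) = 1/(1/15 + 1/56 + 1/2) = 1.711 Ω
R_th = 1.711 Ω
I_n = V_th/R_th = 0.5703/1.711 = 0.3333 A, and R_n = R_th = 1.711 Ω

Final answer: I_n = 0.3333 A, R_n = 1.711 Ω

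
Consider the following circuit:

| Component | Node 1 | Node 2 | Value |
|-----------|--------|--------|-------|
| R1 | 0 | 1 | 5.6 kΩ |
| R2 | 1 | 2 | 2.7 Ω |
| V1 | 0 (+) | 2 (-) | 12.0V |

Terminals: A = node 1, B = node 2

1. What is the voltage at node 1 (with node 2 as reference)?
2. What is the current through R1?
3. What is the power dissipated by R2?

Nodal analysis, taking node 2 as the 0 V reference.
Source V1 fixes V_0 = 12 V.
KCL at each unknown node (sum of currents leaving = 0; resistances in Ω):
  Node 1: (V_1 - 12)/5600 + (V_1 - 0)/2.7 = 0
Collecting terms: 0.3705 × V_1 = 0.002143  =>  V_1 = 0.005783 V
Part 1:
  Read off the nodal solution: V_1 = 0.005783 V
Part 2:
  I_R1 = (V_0 - V_1)/R1 = (12 - 0.005783)/5600 = 0.002142 A
  Magnitude: I_R1 = 0.002142 A
Part 3:
  I_R2 = (V_1 - V_2)/R2 = (0.005783 - 0)/2.7 = 0.002142 A
  P_R2 = I_R2² × R2 = (0.002142)² × 2.7 = 0.00001239 W

Final answers:
1. V_1 = 0.005783 V
2. I_R1 = 0.002142 A
3. P_R2 = 1.239e-05 W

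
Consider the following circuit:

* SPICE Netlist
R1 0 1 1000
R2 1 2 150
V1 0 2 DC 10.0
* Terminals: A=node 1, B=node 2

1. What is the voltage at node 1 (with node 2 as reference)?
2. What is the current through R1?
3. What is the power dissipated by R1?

Nodal analysis, taking node 2 as the 0 V reference.
Source V1 fixes V_0 = 10 V.
KCL at each unknown node (sum of currents leaving = 0; resistances in Ω):
  Node 1: (V_1 - 10)/1000 + (V_1 - 0)/150 = 0
Collecting terms: 0.007667 × V_1 = 0.01  =>  V_1 = 1.304 V
Part 1:
  Read off the nodal solution: V_1 = 1.304 V
Part 2:
  I_R1 = (V_0 - V_1)/R1 = (10 - 1.304)/1000 = 0.008696 A
  Magnitude: I_R1 = 0.008696 A
Part 3:
  I_R1 = (V_0 - V_1)/R1 = (10 - 1.304)/1000 = 0.008696 A
  P_R1 = I_R1² × R1 = (0.008696)² × 1000 = 0.07561 W

Final answers:
1. V_1 = 1.304 V
2. I_R1 = 0.008696 A
3. P_R1 = 0.07561 W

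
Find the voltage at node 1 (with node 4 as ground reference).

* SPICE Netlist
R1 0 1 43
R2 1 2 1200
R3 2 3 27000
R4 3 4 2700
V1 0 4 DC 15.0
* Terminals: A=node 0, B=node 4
Nodal analysis, taking node 4 as the 0 V reference.
Source V1 fixes V_0 = 15 V.
KCL at each unknown node (sum of currents leaving = 0; resistances in Ω):
  Node 1: (V_1 - 15)/43 + (V_1 - V_2)/1200 = 0
  Node 2: (V_2 - V_1)/1200 + (V_2 - V_3)/27000 = 0
  Node 3: (V_3 - V_2)/27000 + (V_3 - 0)/2700 = 0
Collecting terms (coefficients in siemens):
  0.02409·V_1 - 0.0008333·V_2 = 0.3488
  0.0008704·V_2 - 0.0008333·V_1 - 0.00003704·V_3 = 0
  0.0004074·V_3 - 0.00003704·V_2 = 0
Solving these 3 simultaneous equations (Gaussian elimination) gives:
  V_1 = 14.98 V, V_2 = 14.4 V, V_3 = 1.309 V
The requested potential is V_1 = 14.98 V.

Final answer: V_1 = 14.98 V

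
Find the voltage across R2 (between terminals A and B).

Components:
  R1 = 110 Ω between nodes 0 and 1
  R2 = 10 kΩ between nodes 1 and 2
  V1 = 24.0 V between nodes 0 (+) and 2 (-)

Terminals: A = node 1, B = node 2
R1 and R2 are in series across V1 (node 0 → node 1 → node 2), and the output A–B is taken across R2, so this is a voltage divider.
Series current: I = V1/(R1 + R2) = 24/(110 + 10000) = 24/10110 = 0.002374 A
V_R2 = I × R2 = V1 × R2/(R1 + R2) = 24 × 10000/10110 = 23.74 V

Final answer: 23.74 V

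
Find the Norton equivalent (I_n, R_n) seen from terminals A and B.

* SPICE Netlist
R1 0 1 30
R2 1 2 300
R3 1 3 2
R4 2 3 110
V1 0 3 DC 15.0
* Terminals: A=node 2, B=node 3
Find the Thévenin equivalent first; then I_n = V_th/R_th and R_n = R_th.
Step 1 — V_th is the open-circuit voltage V_A - V_B (nothing connected across the terminals).
Nodal analysis, taking node 3 as the 0 V reference.
Source V1 fixes V_0 = 15 V.
KCL at each unknown node (sum of currents leaving = 0; resistances in Ω):
  Node 1: (V_1 - 15)/30 + (V_1 - V_2)/300 + (V_1 - 0)/2 = 0
  Node 2: (V_2 - V_1)/300 + (V_2 - 0)/110 = 0
Collecting terms (coefficients in siemens):
  0.5367·V_1 - 0.003333·V_2 = 0.5
  0.01242·V_2 - 0.003333·V_1 = 0
Determinant D = (0.5367)(0.01242) - (-0.003333)(-0.003333) = 0.006657
V_1 = [(0.5)(0.01242) - (-0.003333)(0)]/D = 0.9332 V
V_2 = [(0.5367)(0) - (0.5)(-0.003333)]/D = 0.2504 V
V_th = V_2 - V_3 = 0.2504 - 0 = 0.2504 V
Step 2 — R_th: zero the source — replace V1 by a short circuit (node 3 merges into node 0) — and find the resistance seen between A (node 2) and B (node 0).
Reduce the network between node 2 (A) and node 0 (B) by series/parallel combination:
  Rp1 = R1 ‖ R3 (parallel, both between nodes 0 and 1) = 1/(1/30 + 1/2) = 1.875 Ω
  Rs1 = R2 + Rp1 (series, joined only at node 1) = 300 + 1.875 = 301.9 Ω
  Rp2 = R4 ‖ Rs1 (parallel, both between nodes 0 and 2) = 1/(1/110 + 1/301.9) = 80.62 Ω
R_th = 80.62 Ω
I_n = V_th/R_th = 0.2504/80.62 = 0.003106 A, and R_n = R_th = 80.62 Ω

Final answer: I_n = 0.003106 A, R_n = 80.62 Ω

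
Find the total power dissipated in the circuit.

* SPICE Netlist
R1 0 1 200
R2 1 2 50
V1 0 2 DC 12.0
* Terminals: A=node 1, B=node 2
Nodal analysis, taking node 2 as the 0 V reference.
Source V1 fixes V_0 = 12 V.
KCL at each unknown node (sum of currents leaving = 0; resistances in Ω):
  Node 1: (V_1 - 12)/200 + (V_1 - 0)/50 = 0
Collecting terms: 0.025 × V_1 = 0.06  =>  V_1 = 2.4 V
Power in each resistor, P = (ΔV)²/R:
  P_R1 = (12 - 2.4)²/200 = 0.4608 W
  P_R2 = (2.4 - 0)²/50 = 0.1152 W
P_total = P_R1 + P_R2 = 0.576 W

Final answer: 0.576 W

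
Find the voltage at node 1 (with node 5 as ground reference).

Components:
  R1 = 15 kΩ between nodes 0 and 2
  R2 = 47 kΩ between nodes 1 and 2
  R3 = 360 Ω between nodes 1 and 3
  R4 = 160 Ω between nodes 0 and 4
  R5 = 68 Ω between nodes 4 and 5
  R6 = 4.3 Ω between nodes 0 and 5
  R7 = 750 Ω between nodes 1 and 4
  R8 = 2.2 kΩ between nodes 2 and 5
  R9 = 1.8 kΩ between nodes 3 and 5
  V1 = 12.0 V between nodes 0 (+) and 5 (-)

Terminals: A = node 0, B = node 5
Nodal analysis, taking node 5 as the 0 V reference.
Source V1 fixes V_0 = 12 V.
KCL at each unknown node (sum of currents leaving = 0; resistances in Ω):
  Node 1: (V_1 - V_2)/47000 + (V_1 - V_3)/360 + (V_1 - V_4)/750 = 0
  Node 2: (V_2 - 12)/15000 + (V_2 - V_1)/47000 + (V_2 - 0)/2200 = 0
  Node 3: (V_3 - V_1)/360 + (V_3 - 0)/1800 = 0
  Node 4: (V_4 - 12)/160 + (V_4 - 0)/68 + (V_4 - V_1)/750 = 0
Collecting terms (coefficients in siemens):
  0.004132·V_1 - 0.00002128·V_2 - 0.002778·V_3 - 0.001333·V_4 = 0
  0.0005425·V_2 - 0.00002128·V_1 = 0.0008
  0.003333·V_3 - 0.002778·V_1 = 0
  0.02229·V_4 - 0.001333·V_1 = 0.075
Solving these 4 simultaneous equations (Gaussian elimination) gives:
  V_1 = 2.601 V, V_2 = 1.577 V, V_3 = 2.167 V, V_4 = 3.52 V
The requested potential is V_1 = 2.601 V.

Final answer: V_1 = 2.601 V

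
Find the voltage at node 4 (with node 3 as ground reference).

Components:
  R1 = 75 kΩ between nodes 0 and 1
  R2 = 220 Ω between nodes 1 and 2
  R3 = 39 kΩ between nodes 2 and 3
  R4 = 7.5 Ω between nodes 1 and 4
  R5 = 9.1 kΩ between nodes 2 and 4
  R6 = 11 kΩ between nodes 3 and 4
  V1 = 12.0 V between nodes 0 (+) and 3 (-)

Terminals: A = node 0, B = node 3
Nodal analysis, taking node 3 as the 0 V reference.
Source V1 fixes V_0 = 12 V.
KCL at each unknown node (sum of currents leaving = 0; resistances in Ω):
  Node 1: (V_1 - 12)/75000 + (V_1 - V_2)/220 + (V_1 - V_4)/7.5 = 0
  Node 2: (V_2 - V_1)/220 + (V_2 - 0)/39000 + (V_2 - V_4)/9100 = 0
  Node 4: (V_4 - V_1)/7.5 + (V_4 - V_2)/9100 + (V_4 - 0)/11000 = 0
Collecting terms (coefficients in siemens):
  0.1379·V_1 - 0.004545·V_2 - 0.1333·V_4 = 0.00016
  0.004681·V_2 - 0.004545·V_1 - 0.0001099·V_4 = 0
  0.1335·V_4 - 0.1333·V_1 - 0.0001099·V_2 = 0
Solving these 3 simultaneous equations (Gaussian elimination) gives:
  V_1 = 1.234 V, V_2 = 1.227 V, V_4 = 1.233 V
The requested potential is V_4 = 1.233 V.

Final answer: V_4 = 1.233 V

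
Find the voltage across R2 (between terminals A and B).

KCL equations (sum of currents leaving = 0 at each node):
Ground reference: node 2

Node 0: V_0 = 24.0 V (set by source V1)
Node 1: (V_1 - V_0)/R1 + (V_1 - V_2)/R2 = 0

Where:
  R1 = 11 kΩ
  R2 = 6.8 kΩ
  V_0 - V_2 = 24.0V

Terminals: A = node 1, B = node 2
R1 and R2 are in series across V1 (node 0 → node 1 → node 2), and the output A–B is taken across R2, so this is a voltage divider.
Series current: I = V1/(R1 + R2) = 24/(11000 + 6800) = 24/17800 = 0.001348 A
V_R2 = I × R2 = V1 × R2/(R1 + R2) = 24 × 6800/17800 = 9.169 V

Final answer: 9.169 V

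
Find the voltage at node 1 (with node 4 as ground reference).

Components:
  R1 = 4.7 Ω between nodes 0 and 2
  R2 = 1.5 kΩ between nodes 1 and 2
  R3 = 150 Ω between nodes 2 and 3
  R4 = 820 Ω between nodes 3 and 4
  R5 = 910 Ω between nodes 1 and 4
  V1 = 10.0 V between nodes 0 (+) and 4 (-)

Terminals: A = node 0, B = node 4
Nodal analysis, taking node 4 as the 0 V reference.
Source V1 fixes V_0 = 10 V.
KCL at each unknown node (sum of currents leaving = 0; resistances in Ω):
  Node 1: (V_1 - V_2)/1500 + (V_1 - 0)/910 = 0
  Node 2: (V_2 - 10)/4.7 + (V_2 - V_1)/1500 + (V_2 - V_3)/150 = 0
  Node 3: (V_3 - V_2)/150 + (V_3 - 0)/820 = 0
Collecting terms (coefficients in siemens):
  0.001766·V_1 - 0.0006667·V_2 = 0
  0.2201·V_2 - 0.0006667·V_1 - 0.006667·V_3 = 2.128
  0.007886·V_3 - 0.006667·V_2 = 0
Solving these 3 simultaneous equations (Gaussian elimination) gives:
  V_1 = 3.75 V, V_2 = 9.933 V, V_3 = 8.397 V
The requested potential is V_1 = 3.75 V.

Final answer: V_1 = 3.75 V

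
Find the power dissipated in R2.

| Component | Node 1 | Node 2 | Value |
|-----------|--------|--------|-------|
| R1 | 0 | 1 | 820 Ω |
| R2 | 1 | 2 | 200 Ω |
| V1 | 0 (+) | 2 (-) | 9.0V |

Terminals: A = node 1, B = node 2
Nodal analysis, taking node 2 as the 0 V reference.
Source V1 fixes V_0 = 9 V.
KCL at each unknown node (sum of currents leaving = 0; resistances in Ω):
  Node 1: (V_1 - 9)/820 + (V_1 - 0)/200 = 0
Collecting terms: 0.00622 × V_1 = 0.01098  =>  V_1 = 1.765 V
I_R2 = (V_1 - V_2)/R2 = (1.765 - 0)/200 = 0.008824 A
P_R2 = I_R2² × R2 = (0.008824)² × 200 = 0.01557 W

Final answer: 0.01557 W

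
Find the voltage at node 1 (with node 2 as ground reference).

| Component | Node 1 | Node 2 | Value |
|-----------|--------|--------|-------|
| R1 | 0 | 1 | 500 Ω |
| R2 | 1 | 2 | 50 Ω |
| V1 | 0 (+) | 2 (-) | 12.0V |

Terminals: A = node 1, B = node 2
Nodal analysis, taking node 2 as the 0 V reference.
Source V1 fixes V_0 = 12 V.
KCL at each unknown node (sum of currents leaving = 0; resistances in Ω):
  Node 1: (V_1 - 12)/500 + (V_1 - 0)/50 = 0
Collecting terms: 0.022 × V_1 = 0.024  =>  V_1 = 1.091 V
The requested potential is V_1 = 1.091 V.

Final answer: V_1 = 1.091 V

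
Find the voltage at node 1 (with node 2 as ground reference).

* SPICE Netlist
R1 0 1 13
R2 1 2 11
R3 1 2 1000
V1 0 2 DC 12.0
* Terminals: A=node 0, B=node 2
Nodal analysis, taking node 2 as the 0 V reference.
Source V1 fixes V_0 = 12 V.
KCL at each unknown node (sum of currents leaving = 0; resistances in Ω):
  Node 1: (V_1 - 12)/13 + (V_1 - 0)/11 + (V_1 - 0)/1000 = 0
Collecting terms: 0.1688 × V_1 = 0.9231  =>  V_1 = 5.467 V
The requested potential is V_1 = 5.467 V.

Final answer: V_1 = 5.467 V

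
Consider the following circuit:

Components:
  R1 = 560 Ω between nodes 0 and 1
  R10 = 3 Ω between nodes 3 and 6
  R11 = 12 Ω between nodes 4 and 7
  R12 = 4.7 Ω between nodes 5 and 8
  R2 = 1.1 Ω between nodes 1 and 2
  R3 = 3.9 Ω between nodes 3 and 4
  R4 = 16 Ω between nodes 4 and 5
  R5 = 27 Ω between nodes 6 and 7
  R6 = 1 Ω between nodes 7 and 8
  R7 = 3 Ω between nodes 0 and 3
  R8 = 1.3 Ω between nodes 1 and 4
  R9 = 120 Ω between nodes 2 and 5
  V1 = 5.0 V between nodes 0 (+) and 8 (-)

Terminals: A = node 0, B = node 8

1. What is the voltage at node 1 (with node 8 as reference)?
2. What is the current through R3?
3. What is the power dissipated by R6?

Nodal analysis, taking node 8 as the 0 V reference.
Source V1 fixes V_0 = 5 V.
KCL at each unknown node (sum of currents leaving = 0; resistances in Ω):
  Node 1: (V_1 - 5)/560 + (V_1 - V_2)/1.1 + (V_1 - V_4)/1.3 = 0
  Node 2: (V_2 - V_1)/1.1 + (V_2 - V_5)/120 = 0
  Node 3: (V_3 - V_4)/3.9 + (V_3 - 5)/3 + (V_3 - V_6)/3 = 0
  Node 4: (V_4 - V_3)/3.9 + (V_4 - V_5)/16 + (V_4 - V_1)/1.3 + (V_4 - V_7)/12 = 0
  Node 5: (V_5 - V_4)/16 + (V_5 - V_2)/120 + (V_5 - 0)/4.7 = 0
  Node 6: (V_6 - V_7)/27 + (V_6 - V_3)/3 = 0
  Node 7: (V_7 - V_6)/27 + (V_7 - 0)/1 + (V_7 - V_4)/12 = 0
Collecting terms (coefficients in siemens):
  1.68·V_1 - 0.9091·V_2 - 0.7692·V_4 = 0.008929
  0.9174·V_2 - 0.9091·V_1 - 0.008333·V_5 = 0
  0.9231·V_3 - 0.2564·V_4 - 0.3333·V_6 = 1.667
  1.171·V_4 - 0.7692·V_1 - 0.2564·V_3 - 0.0625·V_5 - 0.08333·V_7 = 0
  0.2836·V_5 - 0.008333·V_2 - 0.0625·V_4 = 0
  0.3704·V_6 - 0.3333·V_3 - 0.03704·V_7 = 0
  1.12·V_7 - 0.08333·V_4 - 0.03704·V_6 = 0
Solving these 7 simultaneous equations (Gaussian elimination) gives:
  V_1 = 2.489 V, V_2 = 2.473 V, V_3 = 3.721 V, V_4 = 2.504 V
  V_5 = 0.6244 V, V_6 = 3.379 V, V_7 = 0.2979 V
Part 1:
  Read off the nodal solution: V_1 = 2.489 V
Part 2:
  I_R3 = (V_3 - V_4)/R3 = (3.721 - 2.504)/3.9 = 0.3122 A
  Magnitude: I_R3 = 0.3122 A
Part 3:
  I_R6 = (V_7 - V_8)/R6 = (0.2979 - 0)/1 = 0.2979 A
  P_R6 = I_R6² × R6 = (0.2979)² × 1 = 0.08875 W

Final answers:
1. V_1 = 2.489 V
2. I_R3 = 0.3122 A
3. P_R6 = 0.08875 W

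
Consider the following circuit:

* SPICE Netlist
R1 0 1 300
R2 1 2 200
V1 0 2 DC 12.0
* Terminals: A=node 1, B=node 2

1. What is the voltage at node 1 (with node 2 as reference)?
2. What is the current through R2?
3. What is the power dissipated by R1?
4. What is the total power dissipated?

Nodal analysis, taking node 2 as the 0 V reference.
Source V1 fixes V_0 = 12 V.
KCL at each unknown node (sum of currents leaving = 0; resistances in Ω):
  Node 1: (V_1 - 12)/300 + (V_1 - 0)/200 = 0
Collecting terms: 0.008333 × V_1 = 0.04  =>  V_1 = 4.8 V
Part 1:
  Read off the nodal solution: V_1 = 4.8 V
Part 2:
  I_R2 = (V_1 - V_2)/R2 = (4.8 - 0)/200 = 0.024 A
  Magnitude: I_R2 = 0.024 A
Part 3:
  I_R1 = (V_0 - V_1)/R1 = (12 - 4.8)/300 = 0.024 A
  P_R1 = I_R1² × R1 = (0.024)² × 300 = 0.1728 W
Part 4:
  Power in each resistor, P = (ΔV)²/R:
    P_R1 = (12 - 4.8)²/300 = 0.1728 W
    P_R2 = (4.8 - 0)²/200 = 0.1152 W
  P_total = P_R1 + P_R2 = 0.288 W

Final answers:
1. V_1 = 4.8 V
2. I_R2 = 0.024 A
3. P_R1 = 0.1728 W
4. P_total = 0.288 W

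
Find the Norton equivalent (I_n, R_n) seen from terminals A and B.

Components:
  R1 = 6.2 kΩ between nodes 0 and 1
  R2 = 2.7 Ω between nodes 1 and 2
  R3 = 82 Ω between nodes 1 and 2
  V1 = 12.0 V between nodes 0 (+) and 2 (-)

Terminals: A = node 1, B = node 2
Find the Thévenin equivalent first; then I_n = V_th/R_th and R_n = R_th.
Step 1 — V_th is the open-circuit voltage V_A - V_B (nothing connected across the terminals).
Nodal analysis, taking node 2 as the 0 V reference.
Source V1 fixes V_0 = 12 V.
KCL at each unknown node (sum of currents leaving = 0; resistances in Ω):
  Node 1: (V_1 - 12)/6200 + (V_1 - 0)/2.7 + (V_1 - 0)/82 = 0
Collecting terms: 0.3827 × V_1 = 0.001935  =>  V_1 = 0.005057 V
V_th = V_1 - V_2 = 0.005057 - 0 = 0.005057 V
Step 2 — R_th: zero the source — replace V1 by a short circuit (node 2 merges into node 0) — and find the resistance seen between A (node 1) and B (node 0).
Reduce the network between node 1 (A) and node 0 (B) by series/parallel combination:
  Rp1 = R1 ‖ R2 ‖ R3 (parallel, all between nodes 0 and 1) = 1/(1/6200 + 1/2.7 + 1/82) = 2.613 Ω
R_th = 2.613 Ω
I_n = V_th/R_th = 0.005057/2.613 = 0.001935 A, and R_n = R_th = 2.613 Ω

Final answer: I_n = 0.001935 A, R_n = 2.613 Ω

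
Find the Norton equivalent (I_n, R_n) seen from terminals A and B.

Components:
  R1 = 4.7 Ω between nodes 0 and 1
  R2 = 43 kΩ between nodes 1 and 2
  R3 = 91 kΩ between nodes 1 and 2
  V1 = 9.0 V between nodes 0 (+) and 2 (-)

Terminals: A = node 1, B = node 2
Find the Thévenin equivalent first; then I_n = V_th/R_th and R_n = R_th.
Step 1 — V_th is the open-circuit voltage V_A - V_B (nothing connected across the terminals).
Nodal analysis, taking node 2 as the 0 V reference.
Source V1 fixes V_0 = 9 V.
KCL at each unknown node (sum of currents leaving = 0; resistances in Ω):
  Node 1: (V_1 - 9)/4.7 + (V_1 - 0)/43000 + (V_1 - 0)/91000 = 0
Collecting terms: 0.2128 × V_1 = 1.915  =>  V_1 = 8.999 V
V_th = V_1 - V_2 = 8.999 - 0 = 8.999 V
Step 2 — R_th: zero the source — replace V1 by a short circuit (node 2 merges into node 0) — and find the resistance seen between A (node 1) and B (node 0).
Reduce the network between node 1 (A) and node 0 (B) by series/parallel combination:
  Rp1 = R1 ‖ R2 ‖ R3 (parallel, all between nodes 0 and 1) = 1/(1/4.7 + 1/43000 + 1/91000) = 4.699 Ω
R_th = 4.699 Ω
I_n = V_th/R_th = 8.999/4.699 = 1.915 A, and R_n = R_th = 4.699 Ω

Final answer: I_n = 1.915 A, R_n = 4.699 Ω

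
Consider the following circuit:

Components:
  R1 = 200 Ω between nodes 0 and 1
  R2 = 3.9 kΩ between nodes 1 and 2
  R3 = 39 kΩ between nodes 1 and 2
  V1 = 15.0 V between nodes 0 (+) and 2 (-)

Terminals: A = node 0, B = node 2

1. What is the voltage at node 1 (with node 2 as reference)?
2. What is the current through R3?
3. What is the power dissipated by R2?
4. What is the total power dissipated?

Nodal analysis, taking node 2 as the 0 V reference.
Source V1 fixes V_0 = 15 V.
KCL at each unknown node (sum of currents leaving = 0; resistances in Ω):
  Node 1: (V_1 - 15)/200 + (V_1 - 0)/3900 + (V_1 - 0)/39000 = 0
Collecting terms: 0.005282 × V_1 = 0.075  =>  V_1 = 14.2 V
Part 1:
  Read off the nodal solution: V_1 = 14.2 V
Part 2:
  I_R3 = (V_1 - V_2)/R3 = (14.2 - 0)/39000 = 0.0003641 A
  Magnitude: I_R3 = 0.0003641 A
Part 3:
  I_R2 = (V_1 - V_2)/R2 = (14.2 - 0)/3900 = 0.003641 A
  P_R2 = I_R2² × R2 = (0.003641)² × 3900 = 0.0517 W
Part 4:
  Power in each resistor, P = (ΔV)²/R:
    P_R1 = (15 - 14.2)²/200 = 0.003208 W
    P_R2 = (14.2 - 0)²/3900 = 0.0517 W
    P_R3 = (14.2 - 0)²/39000 = 0.00517 W
  P_total = P_R1 + P_R2 + P_R3 = 0.06007 W

Final answers:
1. V_1 = 14.2 V
2. I_R3 = 0.0003641 A
3. P_R2 = 0.0517 W
4. P_total = 0.06007 W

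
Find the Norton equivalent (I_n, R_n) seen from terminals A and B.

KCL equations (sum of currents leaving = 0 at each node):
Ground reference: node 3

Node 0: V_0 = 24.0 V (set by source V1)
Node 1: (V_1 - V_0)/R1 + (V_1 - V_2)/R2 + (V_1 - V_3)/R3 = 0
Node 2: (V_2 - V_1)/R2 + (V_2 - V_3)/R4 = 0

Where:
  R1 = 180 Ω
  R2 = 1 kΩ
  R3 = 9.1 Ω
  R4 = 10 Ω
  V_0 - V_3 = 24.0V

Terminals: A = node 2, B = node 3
Find the Thévenin equivalent first; then I_n = V_th/R_th and R_n = R_th.
Step 1 — V_th is the open-circuit voltage V_A - V_B (nothing connected across the terminals).
Nodal analysis, taking node 3 as the 0 V reference.
Source V1 fixes V_0 = 24 V.
KCL at each unknown node (sum of currents leaving = 0; resistances in Ω):
  Node 1: (V_1 - 24)/180 + (V_1 - V_2)/1000 + (V_1 - 0)/9.1 = 0
  Node 2: (V_2 - V_1)/1000 + (V_2 - 0)/10 = 0
Collecting terms (coefficients in siemens):
  0.1164·V_1 - 0.001·V_2 = 0.1333
  0.101·V_2 - 0.001·V_1 = 0
Determinant D = (0.1164)(0.101) - (-0.001)(-0.001) = 0.01176
V_1 = [(0.1333)(0.101) - (-0.001)(0)]/D = 1.145 V
V_2 = [(0.1164)(0) - (0.1333)(-0.001)]/D = 0.01134 V
V_th = V_2 - V_3 = 0.01134 - 0 = 0.01134 V
Step 2 — R_th: zero the source — replace V1 by a short circuit (node 3 merges into node 0) — and find the resistance seen between A (node 2) and B (node 0).
Reduce the network between node 2 (A) and node 0 (B) by series/parallel combination:
  Rp1 = R1 ‖ R3 (parallel, both between nodes 0 and 1) = 1/(1/180 + 1/9.1) = 8.662 Ω
  Rs1 = R2 + Rp1 (series, joined only at node 1) = 1000 + 8.662 = 1009 Ω
  Rp2 = R4 ‖ Rs1 (parallel, both between nodes 0 and 2) = 1/(1/10 + 1/1009) = 9.902 Ω
R_th = 9.902 Ω
I_n = V_th/R_th = 0.01134/9.902 = 0.001145 A, and R_n = R_th = 9.902 Ω

Final answer: I_n = 0.001145 A, R_n = 9.902 Ω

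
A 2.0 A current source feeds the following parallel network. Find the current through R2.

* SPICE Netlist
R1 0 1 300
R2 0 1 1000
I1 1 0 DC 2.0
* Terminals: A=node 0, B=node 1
All resistors sit directly between nodes 0 and 1, so they are in parallel and share one voltage V; the full source current 2 A splits among them.
1/R_par = 1/300 + 1/1000 = 0.004333 S  =>  R_par = 230.8 Ω
V = I × R_par = 2 × 230.8 = 461.5 V
I_R2 = V/R2 = 461.5/1000 = 0.4615 A

Final answer: 0.4615 A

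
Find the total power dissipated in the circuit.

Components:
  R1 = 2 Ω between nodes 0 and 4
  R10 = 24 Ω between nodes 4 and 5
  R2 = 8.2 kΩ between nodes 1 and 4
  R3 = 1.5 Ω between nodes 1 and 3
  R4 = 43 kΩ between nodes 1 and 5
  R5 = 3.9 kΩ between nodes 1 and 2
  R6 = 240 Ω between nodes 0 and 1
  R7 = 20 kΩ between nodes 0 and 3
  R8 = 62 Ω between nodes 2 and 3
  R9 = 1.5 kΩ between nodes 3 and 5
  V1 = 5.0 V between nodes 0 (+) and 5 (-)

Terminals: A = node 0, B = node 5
Nodal analysis, taking node 5 as the 0 V reference.
Source V1 fixes V_0 = 5 V.
KCL at each unknown node (sum of currents leaving = 0; resistances in Ω):
  Node 1: (V_1 - V_4)/8200 + (V_1 - V_3)/1.5 + (V_1 - 0)/43000 + (V_1 - V_2)/3900 + (V_1 - 5)/240 = 0
  Node 2: (V_2 - V_1)/3900 + (V_2 - V_3)/62 = 0
  Node 3: (V_3 - V_1)/1.5 + (V_3 - 5)/20000 + (V_3 - V_2)/62 + (V_3 - 0)/1500 = 0
  Node 4: (V_4 - 5)/2 + (V_4 - V_1)/8200 + (V_4 - 0)/24 = 0
Collecting terms (coefficients in siemens):
  0.6712·V_1 - 0.0002564·V_2 - 0.6667·V_3 - 0.000122·V_4 = 0.02083
  0.01639·V_2 - 0.0002564·V_1 - 0.01613·V_3 = 0
  0.6835·V_3 - 0.6667·V_1 - 0.01613·V_2 = 0.00025
  0.5418·V_4 - 0.000122·V_1 = 2.5
Solving these 4 simultaneous equations (Gaussian elimination) gives:
  V_1 = 4.305 V, V_2 = 4.301 V, V_3 = 4.301 V, V_4 = 4.615 V
Power in each resistor, P = (ΔV)²/R:
  P_R1 = (5 - 4.615)²/2 = 0.07399 W
  P_R2 = (4.305 - 4.615)²/8200 = 0.00001172 W
  P_R3 = (4.305 - 4.301)²/1.5 = 0.00001202 W
  P_R4 = (4.305 - 0)²/43000 = 0.0004311 W
  P_R5 = (4.305 - 4.301)²/3900 = 0.000000004481 W
  P_R6 = (5 - 4.305)²/240 = 0.002011 W
  P_R7 = (5 - 4.301)²/20000 = 0.00002443 W
  P_R8 = (4.301 - 4.301)²/62 = 0.00000000007124 W
  P_R9 = (4.301 - 0)²/1500 = 0.01233 W
  P_R10 = (4.615 - 0)²/24 = 0.8875 W
P_total = P_R1 + P_R2 + P_R3 + P_R4 + P_R5 + P_R6 + P_R7 + P_R8 + P_R9 + P_R10 = 0.9764 W

Final answer: 0.9764 W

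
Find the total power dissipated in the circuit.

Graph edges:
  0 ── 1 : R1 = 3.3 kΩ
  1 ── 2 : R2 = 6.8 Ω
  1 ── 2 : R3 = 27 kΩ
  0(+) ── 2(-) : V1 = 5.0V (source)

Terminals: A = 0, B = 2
Nodal analysis, taking node 2 as the 0 V reference.
Source V1 fixes V_0 = 5 V.
KCL at each unknown node (sum of currents leaving = 0; resistances in Ω):
  Node 1: (V_1 - 5)/3300 + (V_1 - 0)/6.8 + (V_1 - 0)/27000 = 0
Collecting terms: 0.1474 × V_1 = 0.001515  =>  V_1 = 0.01028 V
Power in each resistor, P = (ΔV)²/R:
  P_R1 = (5 - 0.01028)²/3300 = 0.007545 W
  P_R2 = (0.01028 - 0)²/6.8 = 0.00001554 W
  P_R3 = (0.01028 - 0)²/27000 = 0.000000003913 W
P_total = P_R1 + P_R2 + P_R3 = 0.00756 W

Final answer: 0.00756 W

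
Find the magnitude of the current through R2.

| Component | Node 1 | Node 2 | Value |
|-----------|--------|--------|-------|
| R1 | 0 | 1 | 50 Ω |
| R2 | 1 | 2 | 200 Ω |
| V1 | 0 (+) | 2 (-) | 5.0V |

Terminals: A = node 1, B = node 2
Nodal analysis, taking node 2 as the 0 V reference.
Source V1 fixes V_0 = 5 V.
KCL at each unknown node (sum of currents leaving = 0; resistances in Ω):
  Node 1: (V_1 - 5)/50 + (V_1 - 0)/200 = 0
Collecting terms: 0.025 × V_1 = 0.1  =>  V_1 = 4 V
I_R2 = (V_1 - V_2)/R2 = (4 - 0)/200 = 0.02 A
|I_R2| = 0.02 A

Final answer: |I_R2| = 0.02 A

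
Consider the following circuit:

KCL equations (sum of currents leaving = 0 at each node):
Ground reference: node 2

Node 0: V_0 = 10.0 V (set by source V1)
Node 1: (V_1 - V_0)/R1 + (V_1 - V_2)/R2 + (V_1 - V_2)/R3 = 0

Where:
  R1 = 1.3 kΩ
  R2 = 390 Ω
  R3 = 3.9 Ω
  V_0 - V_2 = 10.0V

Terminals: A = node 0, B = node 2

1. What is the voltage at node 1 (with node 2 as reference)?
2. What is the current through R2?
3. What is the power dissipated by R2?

Nodal analysis, taking node 2 as the 0 V reference.
Source V1 fixes V_0 = 10 V.
KCL at each unknown node (sum of currents leaving = 0; resistances in Ω):
  Node 1: (V_1 - 10)/1300 + (V_1 - 0)/390 + (V_1 - 0)/3.9 = 0
Collecting terms: 0.2597 × V_1 = 0.007692  =>  V_1 = 0.02962 V
Part 1:
  Read off the nodal solution: V_1 = 0.02962 V
Part 2:
  I_R2 = (V_1 - V_2)/R2 = (0.02962 - 0)/390 = 0.00007594 A
  Magnitude: I_R2 = 0.00007594 A
Part 3:
  I_R2 = (V_1 - V_2)/R2 = (0.02962 - 0)/390 = 0.00007594 A
  P_R2 = I_R2² × R2 = (0.00007594)² × 390 = 0.000002249 W

Final answers:
1. V_1 = 0.02962 V
2. I_R2 = 7.594e-05 A
3. P_R2 = 2.249e-06 W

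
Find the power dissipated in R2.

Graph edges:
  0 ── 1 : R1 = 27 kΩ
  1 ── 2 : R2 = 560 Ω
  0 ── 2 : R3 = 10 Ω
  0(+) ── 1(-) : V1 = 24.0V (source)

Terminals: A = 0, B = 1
Nodal analysis, taking node 1 as the 0 V reference.
Source V1 fixes V_0 = 24 V.
KCL at each unknown node (sum of currents leaving = 0; resistances in Ω):
  Node 2: (V_2 - 0)/560 + (V_2 - 24)/10 = 0
Collecting terms: 0.1018 × V_2 = 2.4  =>  V_2 = 23.58 V
I_R2 = (V_1 - V_2)/R2 = (0 - 23.58)/560 = -0.04211 A
P_R2 = I_R2² × R2 = (-0.04211)² × 560 = 0.9928 W

Final answer: 0.9928 W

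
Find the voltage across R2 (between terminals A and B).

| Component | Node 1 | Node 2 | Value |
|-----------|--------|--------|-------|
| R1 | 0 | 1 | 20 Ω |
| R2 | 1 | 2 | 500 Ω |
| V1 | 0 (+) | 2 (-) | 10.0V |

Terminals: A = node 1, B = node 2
R1 and R2 are in series across V1 (node 0 → node 1 → node 2), and the output A–B is taken across R2, so this is a voltage divider.
Series current: I = V1/(R1 + R2) = 10/(20 + 500) = 10/520 = 0.01923 A
V_R2 = I × R2 = V1 × R2/(R1 + R2) = 10 × 500/520 = 9.615 V

Final answer: 9.615 V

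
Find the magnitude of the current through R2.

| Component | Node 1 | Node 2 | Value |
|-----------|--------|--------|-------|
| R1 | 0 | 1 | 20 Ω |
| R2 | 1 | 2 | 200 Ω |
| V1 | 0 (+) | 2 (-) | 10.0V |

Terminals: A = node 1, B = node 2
Nodal analysis, taking node 2 as the 0 V reference.
Source V1 fixes V_0 = 10 V.
KCL at each unknown node (sum of currents leaving = 0; resistances in Ω):
  Node 1: (V_1 - 10)/20 + (V_1 - 0)/200 = 0
Collecting terms: 0.055 × V_1 = 0.5  =>  V_1 = 9.091 V
I_R2 = (V_1 - V_2)/R2 = (9.091 - 0)/200 = 0.04545 A
|I_R2| = 0.04545 A

Final answer: |I_R2| = 0.04545 A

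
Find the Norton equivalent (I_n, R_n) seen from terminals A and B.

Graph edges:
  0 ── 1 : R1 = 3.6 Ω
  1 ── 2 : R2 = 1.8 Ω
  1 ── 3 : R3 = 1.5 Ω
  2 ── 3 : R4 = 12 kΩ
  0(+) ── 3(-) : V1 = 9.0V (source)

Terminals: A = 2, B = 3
Find the Thévenin equivalent first; then I_n = V_th/R_th and R_n = R_th.
Step 1 — V_th is the open-circuit voltage V_A - V_B (nothing connected across the terminals).
Nodal analysis, taking node 3 as the 0 V reference.
Source V1 fixes V_0 = 9 V.
KCL at each unknown node (sum of currents leaving = 0; resistances in Ω):
  Node 1: (V_1 - 9)/3.6 + (V_1 - V_2)/1.8 + (V_1 - 0)/1.5 = 0
  Node 2: (V_2 - V_1)/1.8 + (V_2 - 0)/12000 = 0
Collecting terms (coefficients in siemens):
  1.5·V_1 - 0.5556·V_2 = 2.5
  0.5556·V_2 - 0.5556·V_1 = 0
Determinant D = (1.5)(0.5556) - (-0.5556)(-0.5556) = 0.5248
V_1 = [(2.5)(0.5556) - (-0.5556)(0)]/D = 2.647 V
V_2 = [(1.5)(0) - (2.5)(-0.5556)]/D = 2.646 V
V_th = V_2 - V_3 = 2.646 - 0 = 2.646 V
Step 2 — R_th: zero the source — replace V1 by a short circuit (node 3 merges into node 0) — and find the resistance seen between A (node 2) and B (node 0).
Reduce the network between node 2 (A) and node 0 (B) by series/parallel combination:
  Rp1 = R1 ‖ R3 (parallel, both between nodes 0 and 1) = 1/(1/3.6 + 1/1.5) = 1.059 Ω
  Rs1 = R2 + Rp1 (series, joined only at node 1) = 1.8 + 1.059 = 2.859 Ω
  Rp2 = R4 ‖ Rs1 (parallel, both between nodes 0 and 2) = 1/(1/12000 + 1/2.859) = 2.858 Ω
R_th = 2.858 Ω
I_n = V_th/R_th = 2.646/2.858 = 0.9259 A, and R_n = R_th = 2.858 Ω

Final answer: I_n = 0.9259 A, R_n = 2.858 Ω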